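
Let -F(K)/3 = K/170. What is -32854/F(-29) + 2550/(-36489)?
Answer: -67932618290/1058181 ≈ -64198.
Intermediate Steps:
F(K) = -3*K/170
-32854/F(-29) + 2550/(-36489) = -32854/((-3/170*(-29))) + 2550/(-36489) = -32854/87/170 + 2550*(-1/36489) = -32854*170/87 - 850/12163 = -5585180/87 - 850/12163 = -67932618290/1058181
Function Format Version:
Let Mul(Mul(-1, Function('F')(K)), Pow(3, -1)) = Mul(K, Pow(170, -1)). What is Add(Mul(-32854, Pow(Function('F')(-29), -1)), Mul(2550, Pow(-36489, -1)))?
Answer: Rational(-67932618290, 1058181) ≈ -64198.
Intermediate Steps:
Function('F')(K) = Mul(Rational(-3, 170), K) (Function('F')(K) = Mul(-3, Mul(K, Pow(170, -1))) = Mul(-3, Mul(K, Rational(1, 170))) = Mul(-3, Mul(Rational(1, 170), K)) = Mul(Rational(-3, 170), K))
Add(Mul(-32854, Pow(Function('F')(-29), -1)), Mul(2550, Pow(-36489, -1))) = Add(Mul(-32854, Pow(Mul(Rational(-3, 170), -29), -1)), Mul(2550, Pow(-36489, -1))) = Add(Mul(-32854, Pow(Rational(87, 170), -1)), Mul(2550, Rational(-1, 36489))) = Add(Mul(-32854, Rational(170, 87)), Rational(-850, 12163)) = Add(Rational(-5585180, 87), Rational(-850, 12163)) = Rational(-67932618290, 1058181)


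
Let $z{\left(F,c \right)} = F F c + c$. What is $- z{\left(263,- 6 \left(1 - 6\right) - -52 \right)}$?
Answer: $-5671940$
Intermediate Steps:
$z{\left(F,c \right)} = c + c F^{2}$ ($z{\left(F,c \right)} = F^{2} c + c = c F^{2} + c = c + c F^{2}$)
$- z{\left(263,- 6 \left(1 - 6\right) - -52 \right)} = - \left(- 6 \left(1 - 6\right) - -52\right) \left(1 + 263^{2}\right) = - \left(\left(-6\right) \left(-5\right) + 52\right) \left(1 + 69169\right) = - \left(30 + 52\right) 69170 = - 82 \cdot 69170 = \left(-1\right) 5671940 = -5671940$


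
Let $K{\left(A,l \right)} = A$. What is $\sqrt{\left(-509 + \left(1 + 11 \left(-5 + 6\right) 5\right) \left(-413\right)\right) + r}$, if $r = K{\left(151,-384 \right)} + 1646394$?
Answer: $2 \sqrt{405727} \approx 1273.9$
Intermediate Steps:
$r = 1646545$ ($r = 151 + 1646394 = 1646545$)
$\sqrt{\left(-509 + \left(1 + 11 \left(-5 + 6\right) 5\right) \left(-413\right)\right) + r} = \sqrt{\left(-509 + \left(1 + 11 \left(-5 + 6\right) 5\right) \left(-413\right)\right) + 1646545} = \sqrt{\left(-509 + \left(1 + 11 \cdot 1 \cdot 5\right) \left(-413\right)\right) + 1646545} = \sqrt{\left(-509 + \left(1 + 11 \cdot 5\right) \left(-413\right)\right) + 1646545} = \sqrt{\left(-509 + \left(1 + 55\right) \left(-413\right)\right) + 1646545} = \sqrt{\left(-509 + 56 \left(-413\right)\right) + 1646545} = \sqrt{\left(-509 - 23128\right) + 1646545} = \sqrt{-23637 + 1646545} = \sqrt{1622908} = 2 \sqrt{405727}$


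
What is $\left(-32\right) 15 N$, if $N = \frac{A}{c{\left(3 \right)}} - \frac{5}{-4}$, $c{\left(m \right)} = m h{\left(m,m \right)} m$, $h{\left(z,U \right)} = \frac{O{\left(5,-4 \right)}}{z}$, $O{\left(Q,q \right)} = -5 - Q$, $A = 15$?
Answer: $-360$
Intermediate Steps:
$h{\left(z,U \right)} = - \frac{10}{z}$ ($h{\left(z,U \right)} = \frac{-5 - 5}{z} = - \frac{10}{z}$)
$c{\left(m \right)} = - 10 m$ ($c{\left(m \right)} = m \left(- \frac{10}{m}\right) m = - 10 m$)
$N = \frac{3}{4}$ ($N = \frac{15}{\left(-10\right) 3} - \frac{5}{-4} = \frac{15}{-30} - - \frac{5}{4} = 15 \left(- \frac{1}{30}\right) + \frac{5}{4} = - \frac{1}{2} + \frac{5}{4} = \frac{3}{4} \approx 0.75$)
$\left(-32\right) 15 N = \left(-32\right) 15 \cdot \frac{3}{4} = \left(-480\right) \frac{3}{4} = -360$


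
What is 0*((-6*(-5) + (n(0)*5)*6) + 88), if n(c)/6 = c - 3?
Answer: 0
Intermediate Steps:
n(c) = -18 + 6*c (n(c) = 6*(c - 3) = 6*(-3 + c) = -18 + 6*c)
0*((-6*(-5) + (n(0)*5)*6) + 88) = 0*((-6*(-5) + ((-18 + 6*0)*5)*6) + 88) = 0*((30 + ((-18 + 0)*5)*6) + 88) = 0*((30 - 18*5*6) + 88) = 0*((30 - 90*6) + 88) = 0*((30 - 540) + 88) = 0*(-510 + 88) = 0*(-422) = 0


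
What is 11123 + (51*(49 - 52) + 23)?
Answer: 10993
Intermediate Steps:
11123 + (51*(49 - 52) + 23) = 11123 + (51*(-3) + 23) = 11123 + (-153 + 23) = 11123 - 130 = 10993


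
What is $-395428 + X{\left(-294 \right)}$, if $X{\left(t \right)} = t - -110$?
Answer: $-395612$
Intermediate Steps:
$X{\left(t \right)} = 110 + t$ ($X{\left(t \right)} = t + 110 = 110 + t$)
$-395428 + X{\left(-294 \right)} = -395428 + \left(110 - 294\right) = -395428 - 184 = -395612$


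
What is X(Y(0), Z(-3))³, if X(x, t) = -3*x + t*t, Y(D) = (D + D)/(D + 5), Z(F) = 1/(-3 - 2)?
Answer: 1/15625 ≈ 6.4000e-5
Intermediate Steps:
Z(F) = -⅕ (Z(F) = 1/(-5) = -⅕)
Y(D) = 2*D/(5 + D) (Y(D) = (2*D)/(5 + D) = 2*D/(5 + D))
X(x, t) = t² - 3*x (X(x, t) = -3*x + t² = t² - 3*x)
X(Y(0), Z(-3))³ = ((-⅕)² - 6*0/(5 + 0))³ = (1/25 - 6*0/5)³ = (1/25 - 3*0)³ = (1/25 + 0)³ = (1/25)³ = 1/15625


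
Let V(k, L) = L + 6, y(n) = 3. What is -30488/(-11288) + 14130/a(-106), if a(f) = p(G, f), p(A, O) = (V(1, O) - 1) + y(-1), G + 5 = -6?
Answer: -9781976/69139 ≈ -141.48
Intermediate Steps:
G = -11 (G = -5 - 6 = -11)
V(k, L) = 6 + L
p(A, O) = 8 + O (p(A, O) = ((6 + O) - 1) + 3 = (5 + O) + 3 = 8 + O)
a(f) = 8 + f
-30488/(-11288) + 14130/a(-106) = -30488/(-11288) + 14130/(8 - 106) = -30488*(-1/11288) + 14130/(-98) = 3811/1411 + 14130*(-1/98) = 3811/1411 - 7065/49 = -9781976/69139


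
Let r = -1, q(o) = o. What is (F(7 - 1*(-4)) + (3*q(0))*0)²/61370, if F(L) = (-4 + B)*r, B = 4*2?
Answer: 8/30685 ≈ 0.00026071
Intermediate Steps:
B = 8
F(L) = -4 (F(L) = (-4 + 8)*(-1) = 4*(-1) = -4)
(F(7 - 1*(-4)) + (3*q(0))*0)²/61370 = (-4 + (3*0)*0)²/61370 = (-4 + 0*0)²*(1/61370) = (-4 + 0)²*(1/61370) = (-4)²*(1/61370) = 16*(1/61370) = 8/30685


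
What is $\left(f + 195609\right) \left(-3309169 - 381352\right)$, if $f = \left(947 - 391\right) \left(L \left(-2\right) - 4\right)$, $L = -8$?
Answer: $-746522278401$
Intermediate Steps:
$f = 6672$ ($f = \left(947 - 391\right) \left(\left(-8\right) \left(-2\right) - 4\right) = 556 \left(16 - 4\right) = 556 \cdot 12 = 6672$)
$\left(f + 195609\right) \left(-3309169 - 381352\right) = \left(6672 + 195609\right) \left(-3309169 - 381352\right) = 202281 \left(-3690521\right) = -746522278401$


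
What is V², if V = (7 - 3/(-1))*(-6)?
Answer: 3600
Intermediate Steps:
V = -60 (V = (7 - 3*(-1))*(-6) = (7 + 3)*(-6) = 10*(-6) = -60)
V² = (-60)² = 3600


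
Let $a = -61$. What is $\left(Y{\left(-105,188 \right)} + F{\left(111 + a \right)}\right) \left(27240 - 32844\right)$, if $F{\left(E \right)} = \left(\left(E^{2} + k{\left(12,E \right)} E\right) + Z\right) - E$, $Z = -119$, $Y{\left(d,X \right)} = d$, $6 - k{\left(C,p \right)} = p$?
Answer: $-145704$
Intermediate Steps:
$k{\left(C,p \right)} = 6 - p$
$F{\left(E \right)} = -119 + E^{2} - E + E \left(6 - E\right)$ ($F{\left(E \right)} = \left(\left(E^{2} + \left(6 - E\right) E\right) - 119\right) - E = \left(\left(E^{2} + E \left(6 - E\right)\right) - 119\right) - E = \left(-119 + E^{2} + E \left(6 - E\right)\right) - E = -119 + E^{2} - E + E \left(6 - E\right)$)
$\left(Y{\left(-105,188 \right)} + F{\left(111 + a \right)}\right) \left(27240 - 32844\right) = \left(-105 - \left(119 - 5 \left(111 - 61\right)\right)\right) \left(27240 - 32844\right) = \left(-105 + \left(-119 + 5 \cdot 50\right)\right) \left(-5604\right) = \left(-105 + \left(-119 + 250\right)\right) \left(-5604\right) = \left(-105 + 131\right) \left(-5604\right) = 26 \left(-5604\right) = -145704$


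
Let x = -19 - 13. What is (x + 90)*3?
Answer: 174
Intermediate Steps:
x = -32
(x + 90)*3 = (-32 + 90)*3 = 58*3 = 174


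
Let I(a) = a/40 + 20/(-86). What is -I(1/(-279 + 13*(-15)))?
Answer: 189643/815280 ≈ 0.23261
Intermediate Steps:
I(a) = -10/43 + a/40 (I(a) = a*(1/40) + 20*(-1/86) = a/40 - 10/43 = -10/43 + a/40)
-I(1/(-279 + 13*(-15))) = -(-10/43 + 1/(40*(-279 + 13*(-15)))) = -(-10/43 + 1/(40*(-279 - 195))) = -(-10/43 + (1/40)/(-474)) = -(-10/43 + (1/40)*(-1/474)) = -(-10/43 - 1/18960) = -1*(-189643/815280) = 189643/815280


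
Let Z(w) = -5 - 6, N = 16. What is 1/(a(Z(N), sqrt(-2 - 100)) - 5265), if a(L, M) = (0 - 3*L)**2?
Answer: -1/4176 ≈ -0.00023946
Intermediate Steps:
Z(w) = -11
a(L, M) = 9*L**2 (a(L, M) = (-3*L)**2 = 9*L**2)
1/(a(Z(N), sqrt(-2 - 100)) - 5265) = 1/(9*(-11)**2 - 5265) = 1/(9*121 - 5265) = 1/(1089 - 5265) = 1/(-4176) = -1/4176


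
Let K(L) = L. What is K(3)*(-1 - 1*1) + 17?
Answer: 11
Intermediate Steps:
K(3)*(-1 - 1*1) + 17 = 3*(-1 - 1*1) + 17 = 3*(-1 - 1) + 17 = 3*(-2) + 17 = -6 + 17 = 11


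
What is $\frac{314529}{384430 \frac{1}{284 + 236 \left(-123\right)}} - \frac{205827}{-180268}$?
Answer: $- \frac{814845848894379}{34650213620} \approx -23516.0$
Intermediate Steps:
$\frac{314529}{384430 \frac{1}{284 + 236 \left(-123\right)}} - \frac{205827}{-180268} = \frac{314529}{384430 \frac{1}{284 - 29028}} - - \frac{205827}{180268} = \frac{314529}{384430 \frac{1}{-28744}} + \frac{205827}{180268} = \frac{314529}{384430 \left(- \frac{1}{28744}\right)} + \frac{205827}{180268} = \frac{314529}{- \frac{192215}{14372}} + \frac{205827}{180268} = 314529 \left(- \frac{14372}{192215}\right) + \frac{205827}{180268} = - \frac{4520410788}{192215} + \frac{205827}{180268} = - \frac{814845848894379}{34650213620}$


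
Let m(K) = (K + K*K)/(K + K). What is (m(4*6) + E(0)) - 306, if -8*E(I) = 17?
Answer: -2365/8 ≈ -295.63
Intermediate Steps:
m(K) = (K + K²)/(2*K) (m(K) = (K + K²)/((2*K)) = (K + K²)*(1/(2*K)) = (K + K²)/(2*K))
E(I) = -17/8 (E(I) = -⅛*17 = -17/8)
(m(4*6) + E(0)) - 306 = ((½ + (4*6)/2) - 17/8) - 306 = ((½ + (½)*24) - 17/8) - 306 = ((½ + 12) - 17/8) - 306 = (25/2 - 17/8) - 306 = 83/8 - 306 = -2365/8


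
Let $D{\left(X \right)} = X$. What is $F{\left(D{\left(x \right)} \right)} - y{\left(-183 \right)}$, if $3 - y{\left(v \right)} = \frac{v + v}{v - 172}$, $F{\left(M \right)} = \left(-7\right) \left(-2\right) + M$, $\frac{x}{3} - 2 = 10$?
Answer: $\frac{17051}{355} \approx 48.031$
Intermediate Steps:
$x = 36$ ($x = 6 + 3 \cdot 10 = 6 + 30 = 36$)
$F{\left(M \right)} = 14 + M$
$y{\left(v \right)} = 3 - \frac{2 v}{-172 + v}$ ($y{\left(v \right)} = 3 - \frac{v + v}{v - 172} = 3 - \frac{2 v}{-172 + v}$)
$F{\left(D{\left(x \right)} \right)} - y{\left(-183 \right)} = \left(14 + 36\right) - \frac{-516 - 183}{-172 - 183} = 50 - \frac{1}{-355} \left(-699\right) = 50 - \left(- \frac{1}{355}\right) \left(-699\right) = 50 - \frac{699}{355} = \frac{17051}{355}$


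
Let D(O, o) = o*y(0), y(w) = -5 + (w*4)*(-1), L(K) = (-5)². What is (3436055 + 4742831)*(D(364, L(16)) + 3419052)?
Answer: 27963014175322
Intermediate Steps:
L(K) = 25
y(w) = -5 - 4*w (y(w) = -5 + (4*w)*(-1) = -5 - 4*w)
D(O, o) = -5*o (D(O, o) = o*(-5 - 4*0) = o*(-5 + 0) = o*(-5) = -5*o)
(3436055 + 4742831)*(D(364, L(16)) + 3419052) = (3436055 + 4742831)*(-5*25 + 3419052) = 8178886*(-125 + 3419052) = 8178886*3418927 = 27963014175322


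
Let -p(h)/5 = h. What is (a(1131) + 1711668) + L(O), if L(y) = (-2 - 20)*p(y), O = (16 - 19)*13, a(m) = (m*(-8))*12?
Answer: 1598802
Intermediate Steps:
a(m) = -96*m (a(m) = -8*m*12 = -96*m)
p(h) = -5*h
O = -39 (O = -3*13 = -39)
L(y) = 110*y (L(y) = (-2 - 20)*(-5*y) = -(-110)*y = 110*y)
(a(1131) + 1711668) + L(O) = (-96*1131 + 1711668) + 110*(-39) = (-108576 + 1711668) - 4290 = 1603092 - 4290 = 1598802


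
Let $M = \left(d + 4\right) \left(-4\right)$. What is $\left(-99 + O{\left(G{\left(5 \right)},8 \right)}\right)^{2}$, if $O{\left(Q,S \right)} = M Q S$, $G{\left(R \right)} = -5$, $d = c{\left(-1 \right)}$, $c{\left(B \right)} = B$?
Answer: $145161$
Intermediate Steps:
$d = -1$
$M = -12$ ($M = \left(-1 + 4\right) \left(-4\right) = 3 \left(-4\right) = -12$)
$O{\left(Q,S \right)} = - 12 Q S$
$\left(-99 + O{\left(G{\left(5 \right)},8 \right)}\right)^{2} = \left(-99 - \left(-60\right) 8\right)^{2} = \left(-99 + 480\right)^{2} = 381^{2} = 145161$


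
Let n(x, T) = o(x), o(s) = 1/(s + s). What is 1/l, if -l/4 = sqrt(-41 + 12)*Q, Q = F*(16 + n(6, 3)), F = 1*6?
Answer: I*sqrt(29)/11194 ≈ 0.00048108*I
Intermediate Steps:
F = 6
o(s) = 1/(2*s)
n(x, T) = 1/(2*x)
Q = 193/2 (Q = 6*(16 + (1/2)/6) = 6*(16 + (1/2)*(1/6)) = 6*(16 + 1/12) = 6*(193/12) = 193/2 ≈ 96.500)
l = -386*I*sqrt(29) (l = -4*sqrt(-41 + 12)*193/2 = -4*sqrt(-29)*193/2 = -4*I*sqrt(29)*193/2 = -386*I*sqrt(29) ≈ -2078.7*I)
1/l = 1/(-386*I*sqrt(29)) = I*sqrt(29)/11194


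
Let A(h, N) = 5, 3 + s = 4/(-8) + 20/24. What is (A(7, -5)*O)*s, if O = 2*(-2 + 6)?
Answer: -320/3 ≈ -106.67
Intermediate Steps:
s = -8/3 (s = -3 + (4/(-8) + 20/24) = -3 + (4*(-⅛) + 20*(1/24)) = -3 + (-½ + ⅚) = -3 + ⅓ = -8/3 ≈ -2.6667)
O = 8 (O = 2*4 = 8)
(A(7, -5)*O)*s = (5*8)*(-8/3) = 40*(-8/3) = -320/3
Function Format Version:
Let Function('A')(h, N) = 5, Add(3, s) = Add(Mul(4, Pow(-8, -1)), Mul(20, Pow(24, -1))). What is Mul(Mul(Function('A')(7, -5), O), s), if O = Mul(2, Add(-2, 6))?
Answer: Rational(-320, 3) ≈ -106.67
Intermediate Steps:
s = Rational(-8, 3) (s = Add(-3, Add(Mul(4, Pow(-8, -1)), Mul(20, Pow(24, -1)))) = Add(-3, Add(Mul(4, Rational(-1, 8)), Mul(20, Rational(1, 24)))) = Add(-3, Add(Rational(-1, 2), Rational(5, 6))) = Add(-3, Rational(1, 3)) = Rational(-8, 3) ≈ -2.6667)
O = 8 (O = Mul(2, 4) = 8)
Mul(Mul(Function('A')(7, -5), O), s) = Mul(Mul(5, 8), Rational(-8, 3)) = Mul(40, Rational(-8, 3)) = Rational(-320, 3)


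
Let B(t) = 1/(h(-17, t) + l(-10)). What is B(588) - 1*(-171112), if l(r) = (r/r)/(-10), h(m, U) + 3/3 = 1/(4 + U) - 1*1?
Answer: 1062773672/6211 ≈ 1.7111e+5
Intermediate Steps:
h(m, U) = -2 + 1/(4 + U) (h(m, U) = -1 + (1/(4 + U) - 1*1) = -1 + (1/(4 + U) - 1) = -1 + (-1 + 1/(4 + U)) = -2 + 1/(4 + U))
l(r) = -⅒ (l(r) = 1*(-⅒) = -⅒)
B(t) = 1/(-⅒ + (-7 - 2*t)/(4 + t)) (B(t) = 1/((-7 - 2*t)/(4 + t) - ⅒) = 1/(-⅒ + (-7 - 2*t)/(4 + t)))
B(588) - 1*(-171112) = 10*(-4 - 1*588)/(74 + 21*588) - 1*(-171112) = 10*(-4 - 588)/(74 + 12348) + 171112 = 10*(-592)/12422 + 171112 = 10*(1/12422)*(-592) + 171112 = -2960/6211 + 171112 = 1062773672/6211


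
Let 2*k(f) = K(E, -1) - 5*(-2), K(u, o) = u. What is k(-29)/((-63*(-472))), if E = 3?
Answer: 13/59472 ≈ 0.00021859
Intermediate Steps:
k(f) = 13/2 (k(f) = (3 - 5*(-2))/2 = (3 + 10)/2 = (1/2)*13 = 13/2)
k(-29)/((-63*(-472))) = 13/(2*((-63*(-472)))) = (13/2)/29736 = (13/2)*(1/29736) = 13/59472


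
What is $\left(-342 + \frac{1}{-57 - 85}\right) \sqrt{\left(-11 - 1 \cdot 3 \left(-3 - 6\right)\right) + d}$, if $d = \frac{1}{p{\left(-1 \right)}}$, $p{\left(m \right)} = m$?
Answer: $- \frac{48565 \sqrt{15}}{142} \approx -1324.6$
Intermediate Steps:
$d = -1$ ($d = \frac{1}{-1} = -1$)
$\left(-342 + \frac{1}{-57 - 85}\right) \sqrt{\left(-11 - 1 \cdot 3 \left(-3 - 6\right)\right) + d} = \left(-342 + \frac{1}{-57 - 85}\right) \sqrt{\left(-11 - 1 \cdot 3 \left(-3 - 6\right)\right) - 1} = \left(-342 + \frac{1}{-142}\right) \sqrt{\left(-11 - 3 \left(-3 - 6\right)\right) - 1} = \left(-342 - \frac{1}{142}\right) \sqrt{\left(-11 - 3 \left(-9\right)\right) - 1} = - \frac{48565 \sqrt{\left(-11 - -27\right) - 1}}{142} = - \frac{48565 \sqrt{\left(-11 + 27\right) - 1}}{142} = - \frac{48565 \sqrt{16 - 1}}{142} = - \frac{48565 \sqrt{15}}{142}$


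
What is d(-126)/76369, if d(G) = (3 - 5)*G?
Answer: 252/76369 ≈ 0.0032998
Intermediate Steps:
d(G) = -2*G
d(-126)/76369 = -2*(-126)/76369 = 252*(1/76369) = 252/76369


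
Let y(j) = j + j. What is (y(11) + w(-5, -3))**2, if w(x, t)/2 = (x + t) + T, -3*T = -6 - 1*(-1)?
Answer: 784/9 ≈ 87.111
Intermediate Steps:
T = 5/3 (T = -(-6 - 1*(-1))/3 = -(-6 + 1)/3 = -1/3*(-5) = 5/3 ≈ 1.6667)
y(j) = 2*j
w(x, t) = 10/3 + 2*t + 2*x (w(x, t) = 2*((x + t) + 5/3) = 2*((t + x) + 5/3) = 2*(5/3 + t + x) = 10/3 + 2*t + 2*x)
(y(11) + w(-5, -3))**2 = (2*11 + (10/3 + 2*(-3) + 2*(-5)))**2 = (22 + (10/3 - 6 - 10))**2 = (22 - 38/3)**2 = (28/3)**2 = 784/9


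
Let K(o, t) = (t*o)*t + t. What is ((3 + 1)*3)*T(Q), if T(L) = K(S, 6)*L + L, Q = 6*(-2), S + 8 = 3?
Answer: 24912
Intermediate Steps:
S = -5 (S = -8 + 3 = -5)
K(o, t) = t + o*t² (K(o, t) = (o*t)*t + t = o*t² + t = t + o*t²)
Q = -12
T(L) = -173*L (T(L) = (6*(1 - 5*6))*L + L = (6*(1 - 30))*L + L = (6*(-29))*L + L = -174*L + L = -173*L)
((3 + 1)*3)*T(Q) = ((3 + 1)*3)*(-173*(-12)) = (4*3)*2076 = 12*2076 = 24912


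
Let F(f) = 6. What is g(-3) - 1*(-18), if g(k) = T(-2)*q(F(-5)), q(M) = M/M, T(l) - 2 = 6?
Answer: 26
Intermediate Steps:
T(l) = 8 (T(l) = 2 + 6 = 8)
q(M) = 1
g(k) = 8 (g(k) = 8*1 = 8)
g(-3) - 1*(-18) = 8 - 1*(-18) = 8 + 18 = 26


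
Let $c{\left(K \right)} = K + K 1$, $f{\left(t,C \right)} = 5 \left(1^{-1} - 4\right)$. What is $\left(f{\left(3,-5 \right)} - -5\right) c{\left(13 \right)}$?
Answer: $-260$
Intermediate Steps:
$f{\left(t,C \right)} = -15$ ($f{\left(t,C \right)} = 5 \left(1 - 4\right) = 5 \left(-3\right) = -15$)
$c{\left(K \right)} = 2 K$ ($c{\left(K \right)} = K + K = 2 K$)
$\left(f{\left(3,-5 \right)} - -5\right) c{\left(13 \right)} = \left(-15 - -5\right) 2 \cdot 13 = \left(-15 + 5\right) 26 = \left(-10\right) 26 = -260$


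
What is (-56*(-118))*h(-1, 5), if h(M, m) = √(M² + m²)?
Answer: 6608*√26 ≈ 33694.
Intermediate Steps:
(-56*(-118))*h(-1, 5) = (-56*(-118))*√((-1)² + 5²) = 6608*√(1 + 25) = 6608*√26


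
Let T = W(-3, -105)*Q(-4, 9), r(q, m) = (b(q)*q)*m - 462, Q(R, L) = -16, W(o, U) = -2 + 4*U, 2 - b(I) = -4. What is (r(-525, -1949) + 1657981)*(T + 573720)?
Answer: 4525864142168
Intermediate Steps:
b(I) = 6 (b(I) = 2 - 1*(-4) = 2 + 4 = 6)
r(q, m) = -462 + 6*m*q (r(q, m) = (6*q)*m - 462 = 6*m*q - 462 = -462 + 6*m*q)
T = 6752 (T = (-2 + 4*(-105))*(-16) = (-2 - 420)*(-16) = -422*(-16) = 6752)
(r(-525, -1949) + 1657981)*(T + 573720) = ((-462 + 6*(-1949)*(-525)) + 1657981)*(6752 + 573720) = ((-462 + 6139350) + 1657981)*580472 = (6138888 + 1657981)*580472 = 7796869*580472 = 4525864142168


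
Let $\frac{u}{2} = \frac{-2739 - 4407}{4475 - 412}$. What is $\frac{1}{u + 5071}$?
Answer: $\frac{4063}{20589181} \approx 0.00019734$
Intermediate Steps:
$u = - \frac{14292}{4063}$ ($u = 2 \frac{-2739 - 4407}{4475 - 412} = 2 \left(- \frac{7146}{4063}\right) = - \frac{14292}{4063} \approx -3.5176$)
$\frac{1}{u + 5071} = \frac{1}{- \frac{14292}{4063} + 5071} = \frac{1}{\frac{20589181}{4063}} = \frac{4063}{20589181}$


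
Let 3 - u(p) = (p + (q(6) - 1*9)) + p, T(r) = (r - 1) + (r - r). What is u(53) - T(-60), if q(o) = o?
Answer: -39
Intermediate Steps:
T(r) = -1 + r (T(r) = (-1 + r) + 0 = -1 + r)
u(p) = 6 - 2*p (u(p) = 3 - ((p + (6 - 1*9)) + p) = 3 - ((p + (6 - 9)) + p) = 3 - ((p - 3) + p) = 3 - ((-3 + p) + p) = 3 - (-3 + 2*p) = 3 + (3 - 2*p) = 6 - 2*p)
u(53) - T(-60) = (6 - 2*53) - (-1 - 60) = (6 - 106) - 1*(-61) = -100 + 61 = -39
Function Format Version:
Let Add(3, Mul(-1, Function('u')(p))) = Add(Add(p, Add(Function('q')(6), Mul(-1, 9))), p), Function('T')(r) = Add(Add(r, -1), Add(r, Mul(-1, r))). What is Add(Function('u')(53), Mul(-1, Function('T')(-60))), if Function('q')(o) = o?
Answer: -39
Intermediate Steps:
Function('T')(r) = Add(-1, r) (Function('T')(r) = Add(Add(-1, r), 0) = Add(-1, r))
Function('u')(p) = Add(6, Mul(-2, p)) (Function('u')(p) = Add(3, Mul(-1, Add(Add(p, Add(6, Mul(-1, 9))), p))) = Add(3, Mul(-1, Add(Add(p, Add(6, -9)), p))) = Add(3, Mul(-1, Add(Add(p, -3), p))) = Add(3, Mul(-1, Add(Add(-3, p), p))) = Add(3, Mul(-1, Add(-3, Mul(2, p)))) = Add(3, Add(3, Mul(-2, p))) = Add(6, Mul(-2, p)))
Add(Function('u')(53), Mul(-1, Function('T')(-60))) = Add(Add(6, Mul(-2, 53)), Mul(-1, Add(-1, -60))) = Add(Add(6, -106), Mul(-1, -61)) = Add(-100, 61) = -39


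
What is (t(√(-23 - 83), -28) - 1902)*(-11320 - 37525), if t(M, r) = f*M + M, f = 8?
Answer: 92903190 - 439605*I*√106 ≈ 9.2903e+7 - 4.526e+6*I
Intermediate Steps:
t(M, r) = 9*M (t(M, r) = 8*M + M = 9*M)
(t(√(-23 - 83), -28) - 1902)*(-11320 - 37525) = (9*√(-23 - 83) - 1902)*(-11320 - 37525) = (9*√(-106) - 1902)*(-48845) = (9*(I*√106) - 1902)*(-48845) = (9*I*√106 - 1902)*(-48845) = (-1902 + 9*I*√106)*(-48845) = 92903190 - 439605*I*√106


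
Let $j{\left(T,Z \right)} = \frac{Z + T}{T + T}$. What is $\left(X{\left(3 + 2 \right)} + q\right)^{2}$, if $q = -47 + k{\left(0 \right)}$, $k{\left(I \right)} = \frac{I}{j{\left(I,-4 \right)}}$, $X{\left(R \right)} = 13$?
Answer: $1156$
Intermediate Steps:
$j{\left(T,Z \right)} = \frac{T + Z}{2 T}$
$k{\left(I \right)} = \frac{2 I^{2}}{-4 + I}$ ($k{\left(I \right)} = \frac{I}{\frac{1}{2} \frac{1}{I} \left(I - 4\right)} = \frac{I}{\frac{1}{2} \frac{1}{I} \left(-4 + I\right)} = I \frac{2 I}{-4 + I} = \frac{2 I^{2}}{-4 + I}$)
$q = -47$ ($q = -47 + \frac{2 \cdot 0^{2}}{-4 + 0} = -47 + 2 \cdot 0 \frac{1}{-4} = -47 + 2 \cdot 0 \left(- \frac{1}{4}\right) = -47 + 0 = -47$)
$\left(X{\left(3 + 2 \right)} + q\right)^{2} = \left(13 - 47\right)^{2} = \left(-34\right)^{2} = 1156$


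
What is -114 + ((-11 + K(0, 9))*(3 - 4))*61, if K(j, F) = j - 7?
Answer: 984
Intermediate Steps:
K(j, F) = -7 + j
-114 + ((-11 + K(0, 9))*(3 - 4))*61 = -114 + ((-11 + (-7 + 0))*(3 - 4))*61 = -114 + ((-11 - 7)*(-1))*61 = -114 - 18*(-1)*61 = -114 + 18*61 = -114 + 1098 = 984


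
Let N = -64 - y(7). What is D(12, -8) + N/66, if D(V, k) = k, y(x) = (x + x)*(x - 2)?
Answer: -331/33 ≈ -10.030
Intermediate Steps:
y(x) = 2*x*(-2 + x) (y(x) = (2*x)*(-2 + x) = 2*x*(-2 + x))
N = -134 (N = -64 - 2*7*(-2 + 7) = -64 - 2*7*5 = -64 - 1*70 = -64 - 70 = -134)
D(12, -8) + N/66 = -8 - 134/66 = -8 - 134*1/66 = -8 - 67/33 = -331/33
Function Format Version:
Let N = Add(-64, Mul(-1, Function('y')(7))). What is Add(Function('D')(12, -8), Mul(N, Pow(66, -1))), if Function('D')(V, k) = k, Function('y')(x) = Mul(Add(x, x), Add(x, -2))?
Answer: Rational(-331, 33) ≈ -10.030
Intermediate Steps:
Function('y')(x) = Mul(2, x, Add(-2, x)) (Function('y')(x) = Mul(Mul(2, x), Add(-2, x)) = Mul(2, x, Add(-2, x)))
N = -134 (N = Add(-64, Mul(-1, Mul(2, 7, Add(-2, 7)))) = Add(-64, Mul(-1, Mul(2, 7, 5))) = Add(-64, Mul(-1, 70)) = Add(-64, -70) = -134)
Add(Function('D')(12, -8), Mul(N, Pow(66, -1))) = Add(-8, Mul(-134, Pow(66, -1))) = Add(-8, Mul(-134, Rational(1, 66))) = Add(-8, Rational(-67, 33)) = Rational(-331, 33)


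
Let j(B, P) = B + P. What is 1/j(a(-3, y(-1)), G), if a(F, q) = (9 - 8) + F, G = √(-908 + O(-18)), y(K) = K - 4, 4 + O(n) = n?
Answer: -1/467 - I*√930/934 ≈ -0.0021413 - 0.032651*I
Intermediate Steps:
O(n) = -4 + n
y(K) = -4 + K
G = I*√930 (G = √(-908 + (-4 - 18)) = √(-908 - 22) = √(-930) = I*√930 ≈ 30.496*I)
a(F, q) = 1 + F
1/j(a(-3, y(-1)), G) = 1/((1 - 3) + I*√930) = 1/(-2 + I*√930)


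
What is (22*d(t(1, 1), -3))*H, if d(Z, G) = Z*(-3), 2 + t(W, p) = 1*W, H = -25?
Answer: -1650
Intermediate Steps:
t(W, p) = -2 + W (t(W, p) = -2 + 1*W = -2 + W)
d(Z, G) = -3*Z
(22*d(t(1, 1), -3))*H = (22*(-3*(-2 + 1)))*(-25) = (22*(-3*(-1)))*(-25) = (22*3)*(-25) = 66*(-25) = -1650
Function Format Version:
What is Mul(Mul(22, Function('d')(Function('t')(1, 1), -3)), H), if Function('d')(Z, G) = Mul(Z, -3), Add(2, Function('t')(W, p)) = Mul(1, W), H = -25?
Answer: -1650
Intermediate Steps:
Function('t')(W, p) = Add(-2, W) (Function('t')(W, p) = Add(-2, Mul(1, W)) = Add(-2, W))
Function('d')(Z, G) = Mul(-3, Z)
Mul(Mul(22, Function('d')(Function('t')(1, 1), -3)), H) = Mul(Mul(22, Mul(-3, Add(-2, 1))), -25) = Mul(Mul(22, Mul(-3, -1)), -25) = Mul(Mul(22, 3), -25) = Mul(66, -25) = -1650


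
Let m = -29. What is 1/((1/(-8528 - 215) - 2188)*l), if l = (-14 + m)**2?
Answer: -8743/35370787565 ≈ -2.4718e-7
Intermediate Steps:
l = 1849 (l = (-14 - 29)**2 = (-43)**2 = 1849)
1/((1/(-8528 - 215) - 2188)*l) = 1/(1/(-8528 - 215) - 2188*1849) = (1/1849)/(1/(-8743) - 2188) = (1/1849)/(-1/8743 - 2188) = (1/1849)/(-19129685/8743) = -8743/19129685*1/1849 = -8743/35370787565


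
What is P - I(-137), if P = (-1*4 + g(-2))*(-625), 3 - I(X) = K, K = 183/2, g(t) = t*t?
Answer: 177/2 ≈ 88.500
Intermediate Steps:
g(t) = t²
K = 183/2 (K = 183*(½) = 183/2 ≈ 91.500)
I(X) = -177/2 (I(X) = 3 - 1*183/2 = 3 - 183/2 = -177/2)
P = 0 (P = (-1*4 + (-2)²)*(-625) = (-4 + 4)*(-625) = 0*(-625) = 0)
P - I(-137) = 0 - 1*(-177/2) = 0 + 177/2 = 177/2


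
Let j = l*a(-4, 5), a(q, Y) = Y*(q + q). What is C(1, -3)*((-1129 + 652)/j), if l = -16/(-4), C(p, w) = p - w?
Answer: 477/40 ≈ 11.925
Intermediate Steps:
a(q, Y) = 2*Y*q (a(q, Y) = Y*(2*q) = 2*Y*q)
l = 4 (l = -16*(-1)/4 = -4*(-1) = 4)
j = -160 (j = 4*(2*5*(-4)) = 4*(-40) = -160)
C(1, -3)*((-1129 + 652)/j) = (1 - 1*(-3))*((-1129 + 652)/(-160)) = (1 + 3)*(-477*(-1/160)) = 4*(477/160) = 477/40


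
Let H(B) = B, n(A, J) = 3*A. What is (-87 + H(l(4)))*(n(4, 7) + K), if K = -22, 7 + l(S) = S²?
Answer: 780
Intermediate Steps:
l(S) = -7 + S²
(-87 + H(l(4)))*(n(4, 7) + K) = (-87 + (-7 + 4²))*(3*4 - 22) = (-87 + (-7 + 16))*(12 - 22) = (-87 + 9)*(-10) = -78*(-10) = 780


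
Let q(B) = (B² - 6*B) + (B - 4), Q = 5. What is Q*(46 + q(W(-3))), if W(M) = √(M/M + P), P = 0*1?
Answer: 190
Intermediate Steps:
P = 0
W(M) = 1 (W(M) = √(M/M + 0) = √(1 + 0) = √1 = 1)
q(B) = -4 + B² - 5*B (q(B) = (B² - 6*B) + (-4 + B) = -4 + B² - 5*B)
Q*(46 + q(W(-3))) = 5*(46 + (-4 + 1² - 5*1)) = 5*(46 + (-4 + 1 - 5)) = 5*(46 - 8) = 5*38 = 190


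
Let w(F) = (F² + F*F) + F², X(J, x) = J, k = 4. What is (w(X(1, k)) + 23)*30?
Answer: 780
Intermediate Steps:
w(F) = 3*F² (w(F) = (F² + F²) + F² = 2*F² + F² = 3*F²)
(w(X(1, k)) + 23)*30 = (3*1² + 23)*30 = (3*1 + 23)*30 = (3 + 23)*30 = 26*30 = 780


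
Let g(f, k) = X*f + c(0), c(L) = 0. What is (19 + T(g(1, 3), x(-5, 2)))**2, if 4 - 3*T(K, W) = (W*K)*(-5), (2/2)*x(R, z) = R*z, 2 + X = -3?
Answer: 96721/9 ≈ 10747.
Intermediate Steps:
X = -5 (X = -2 - 3 = -5)
x(R, z) = R*z
g(f, k) = -5*f (g(f, k) = -5*f + 0 = -5*f)
T(K, W) = 4/3 + 5*K*W/3 (T(K, W) = 4/3 - W*K*(-5)/3 = 4/3 - K*W*(-5)/3 = 4/3 - (-5)*K*W/3 = 4/3 + 5*K*W/3)
(19 + T(g(1, 3), x(-5, 2)))**2 = (19 + (4/3 + 5*(-5*1)*(-5*2)/3))**2 = (19 + (4/3 + (5/3)*(-5)*(-10)))**2 = (19 + (4/3 + 250/3))**2 = (19 + 254/3)**2 = (311/3)**2 = 96721/9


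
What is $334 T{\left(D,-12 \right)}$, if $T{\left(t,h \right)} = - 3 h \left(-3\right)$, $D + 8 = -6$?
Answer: $-36072$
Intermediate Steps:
$D = -14$ ($D = -8 - 6 = -14$)
$T{\left(t,h \right)} = 9 h$
$334 T{\left(D,-12 \right)} = 334 \cdot 9 \left(-12\right) = 334 \left(-108\right) = -36072$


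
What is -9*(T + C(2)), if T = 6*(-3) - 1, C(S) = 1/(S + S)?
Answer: 675/4 ≈ 168.75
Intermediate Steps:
C(S) = 1/(2*S)
T = -19 (T = -18 - 1 = -19)
-9*(T + C(2)) = -9*(-19 + (½)/2) = -9*(-19 + (½)*(½)) = -9*(-19 + ¼) = -9*(-75/4) = 675/4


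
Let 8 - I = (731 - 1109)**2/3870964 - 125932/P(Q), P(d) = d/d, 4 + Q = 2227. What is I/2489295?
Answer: 40625755273/802997610865 ≈ 0.050593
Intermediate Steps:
Q = 2223 (Q = -4 + 2227 = 2223)
P(d) = 1
I = 121877265819/967741 (I = 8 - ((731 - 1109)**2/3870964 - 125932/1) = 8 - ((-378)**2*(1/3870964) - 125932*1) = 8 - (142884*(1/3870964) - 125932) = 8 - (35721/967741 - 125932) = 8 - 1*(-121869523891/967741) = 8 + 121869523891/967741 = 121877265819/967741 ≈ 1.2594e+5)
I/2489295 = (121877265819/967741)/2489295 = (121877265819/967741)*(1/2489295) = 40625755273/802997610865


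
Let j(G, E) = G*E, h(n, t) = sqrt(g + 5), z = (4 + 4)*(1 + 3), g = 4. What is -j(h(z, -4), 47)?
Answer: -141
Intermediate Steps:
z = 32 (z = 8*4 = 32)
h(n, t) = 3 (h(n, t) = sqrt(4 + 5) = sqrt(9) = 3)
j(G, E) = E*G
-j(h(z, -4), 47) = -47*3 = -1*141 = -141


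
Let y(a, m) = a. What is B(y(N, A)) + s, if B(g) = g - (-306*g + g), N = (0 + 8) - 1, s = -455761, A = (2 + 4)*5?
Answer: -453619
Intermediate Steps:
A = 30 (A = 6*5 = 30)
N = 7 (N = 8 - 1 = 7)
B(g) = 306*g (B(g) = g - (-305)*g = g + 305*g = 306*g)
B(y(N, A)) + s = 306*7 - 455761 = 2142 - 455761 = -453619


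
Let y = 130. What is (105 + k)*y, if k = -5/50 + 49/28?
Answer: 27729/2 ≈ 13865.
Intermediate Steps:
k = 33/20 (k = -5*1/50 + 49*(1/28) = -⅒ + 7/4 = 33/20 ≈ 1.6500)
(105 + k)*y = (105 + 33/20)*130 = (2133/20)*130 = 27729/2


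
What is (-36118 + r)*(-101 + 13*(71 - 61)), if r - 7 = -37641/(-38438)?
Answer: -40251912333/38438 ≈ -1.0472e+6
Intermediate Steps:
r = 306707/38438 (r = 7 - 37641/(-38438) = 7 - 37641*(-1/38438) = 7 + 37641/38438 = 306707/38438 ≈ 7.9793)
(-36118 + r)*(-101 + 13*(71 - 61)) = (-36118 + 306707/38438)*(-101 + 13*(71 - 61)) = -1387996977*(-101 + 13*10)/38438 = -1387996977*(-101 + 130)/38438 = -1387996977/38438*29 = -40251912333/38438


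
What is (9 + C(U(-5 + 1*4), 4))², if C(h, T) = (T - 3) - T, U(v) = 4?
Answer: 36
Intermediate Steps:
C(h, T) = -3 (C(h, T) = (-3 + T) - T = -3)
(9 + C(U(-5 + 1*4), 4))² = (9 - 3)² = 6² = 36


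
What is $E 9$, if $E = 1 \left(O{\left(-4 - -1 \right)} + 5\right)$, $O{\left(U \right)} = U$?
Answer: $18$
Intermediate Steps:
$E = 2$ ($E = 1 \left(\left(-4 - -1\right) + 5\right) = 1 \left(\left(-4 + 1\right) + 5\right) = 1 \left(-3 + 5\right) = 1 \cdot 2 = 2$)
$E 9 = 2 \cdot 9 = 18$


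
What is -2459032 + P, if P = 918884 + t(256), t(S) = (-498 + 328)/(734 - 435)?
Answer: -460504422/299 ≈ -1.5401e+6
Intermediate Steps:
t(S) = -170/299
P = 274746146/299 (P = 918884 - 170/299 = 274746146/299 ≈ 9.1888e+5)
-2459032 + P = -2459032 + 274746146/299 = -460504422/299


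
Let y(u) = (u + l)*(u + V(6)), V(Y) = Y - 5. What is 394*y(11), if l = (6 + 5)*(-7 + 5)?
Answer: -52008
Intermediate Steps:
l = -22 (l = 11*(-2) = -22)
V(Y) = -5 + Y
y(u) = (1 + u)*(-22 + u) (y(u) = (u - 22)*(u + (-5 + 6)) = (-22 + u)*(u + 1) = (-22 + u)*(1 + u) = (1 + u)*(-22 + u))
394*y(11) = 394*(-22 + 11**2 - 21*11) = 394*(-22 + 121 - 231) = 394*(-132) = -52008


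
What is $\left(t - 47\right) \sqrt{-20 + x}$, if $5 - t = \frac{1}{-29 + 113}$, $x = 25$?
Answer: $- \frac{3529 \sqrt{5}}{84} \approx -93.942$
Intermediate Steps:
$t = \frac{419}{84}$ ($t = 5 - \frac{1}{-29 + 113} = 5 - \frac{1}{84} = \frac{419}{84} \approx 4.9881$)
$\left(t - 47\right) \sqrt{-20 + x} = \left(\frac{419}{84} - 47\right) \sqrt{-20 + 25} = - \frac{3529 \sqrt{5}}{84}$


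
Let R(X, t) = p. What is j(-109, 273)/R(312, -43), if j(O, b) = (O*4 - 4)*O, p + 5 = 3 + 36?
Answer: 23980/17 ≈ 1410.6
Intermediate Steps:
p = 34 (p = -5 + (3 + 36) = -5 + 39 = 34)
j(O, b) = O*(-4 + 4*O) (j(O, b) = (4*O - 4)*O = (-4 + 4*O)*O = O*(-4 + 4*O))
R(X, t) = 34
j(-109, 273)/R(312, -43) = (4*(-109)*(-1 - 109))/34 = (4*(-109)*(-110))*(1/34) = 47960*(1/34) = 23980/17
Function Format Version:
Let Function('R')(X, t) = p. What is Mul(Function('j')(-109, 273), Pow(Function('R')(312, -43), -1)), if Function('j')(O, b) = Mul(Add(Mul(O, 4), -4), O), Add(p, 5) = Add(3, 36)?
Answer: Rational(23980, 17) ≈ 1410.6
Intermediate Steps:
p = 34 (p = Add(-5, Add(3, 36)) = Add(-5, 39) = 34)
Function('j')(O, b) = Mul(O, Add(-4, Mul(4, O))) (Function('j')(O, b) = Mul(Add(Mul(4, O), -4), O) = Mul(Add(-4, Mul(4, O)), O) = Mul(O, Add(-4, Mul(4, O))))
Function('R')(X, t) = 34
Mul(Function('j')(-109, 273), Pow(Function('R')(312, -43), -1)) = Mul(Mul(4, -109, Add(-1, -109)), Pow(34, -1)) = Mul(Mul(4, -109, -110), Rational(1, 34)) = Mul(47960, Rational(1, 34)) = Rational(23980, 17)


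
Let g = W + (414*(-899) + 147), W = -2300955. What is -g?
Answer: 2672994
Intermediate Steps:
g = -2672994 (g = -2300955 + (414*(-899) + 147) = -2300955 + (-372186 + 147) = -2300955 - 372039 = -2672994)
-g = -1*(-2672994) = 2672994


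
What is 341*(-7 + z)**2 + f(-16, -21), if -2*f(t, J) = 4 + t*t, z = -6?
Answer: 57499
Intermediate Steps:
f(t, J) = -2 - t**2/2 (f(t, J) = -(4 + t*t)/2 = -(4 + t**2)/2 = -2 - t**2/2)
341*(-7 + z)**2 + f(-16, -21) = 341*(-7 - 6)**2 + (-2 - 1/2*(-16)**2) = 341*(-13)**2 + (-2 - 1/2*256) = 341*169 + (-2 - 128) = 57629 - 130 = 57499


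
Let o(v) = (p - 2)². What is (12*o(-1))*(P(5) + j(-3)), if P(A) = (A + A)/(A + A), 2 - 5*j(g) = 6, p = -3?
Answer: 60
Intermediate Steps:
j(g) = -⅘ (j(g) = ⅖ - ⅕*6 = ⅖ - 6/5 = -⅘)
P(A) = 1 (P(A) = (2*A)/((2*A)) = (2*A)*(1/(2*A)) = 1)
o(v) = 25 (o(v) = (-3 - 2)² = (-5)² = 25)
(12*o(-1))*(P(5) + j(-3)) = (12*25)*(1 - ⅘) = 300*(⅕) = 60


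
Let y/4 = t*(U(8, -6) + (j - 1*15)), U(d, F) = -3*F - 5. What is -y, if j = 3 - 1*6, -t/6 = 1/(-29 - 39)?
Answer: 30/17 ≈ 1.7647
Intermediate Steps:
t = 3/34 (t = -6/(-29 - 39) = -6/(-68) = -6*(-1/68) = 3/34 ≈ 0.088235)
j = -3 (j = 3 - 6 = -3)
U(d, F) = -5 - 3*F
y = -30/17 (y = 4*(3*((-5 - 3*(-6)) + (-3 - 1*15))/34) = 4*(3*((-5 + 18) + (-3 - 15))/34) = 4*(3*(13 - 18)/34) = 4*((3/34)*(-5)) = 4*(-15/34) = -30/17 ≈ -1.7647)
-y = -1*(-30/17) = 30/17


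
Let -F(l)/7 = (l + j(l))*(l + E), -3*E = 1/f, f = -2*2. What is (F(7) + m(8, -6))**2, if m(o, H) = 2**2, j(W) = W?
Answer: 17147881/36 ≈ 4.7633e+5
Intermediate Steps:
m(o, H) = 4
f = -4
E = 1/12 (E = -1/3/(-4) = -1/3*(-1/4) = 1/12 ≈ 0.083333)
F(l) = -14*l*(1/12 + l) (F(l) = -7*(l + l)*(l + 1/12) = -7*2*l*(1/12 + l) = -14*l*(1/12 + l))
(F(7) + m(8, -6))**2 = ((7/6)*7*(-1 - 12*7) + 4)**2 = ((7/6)*7*(-1 - 84) + 4)**2 = ((7/6)*7*(-85) + 4)**2 = (-4165/6 + 4)**2 = (-4141/6)**2 = 17147881/36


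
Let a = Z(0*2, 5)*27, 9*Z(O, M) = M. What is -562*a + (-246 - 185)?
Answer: -8861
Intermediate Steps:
Z(O, M) = M/9
a = 15 (a = ((1/9)*5)*27 = (5/9)*27 = 15)
-562*a + (-246 - 185) = -562*15 + (-246 - 185) = -8430 - 431 = -8861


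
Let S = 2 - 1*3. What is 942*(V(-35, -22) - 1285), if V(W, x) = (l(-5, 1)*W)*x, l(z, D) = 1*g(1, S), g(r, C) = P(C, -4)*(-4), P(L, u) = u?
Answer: 10394970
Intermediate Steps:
S = -1 (S = 2 - 3 = -1)
g(r, C) = 16 (g(r, C) = -4*(-4) = 16)
l(z, D) = 16 (l(z, D) = 1*16 = 16)
V(W, x) = 16*W*x (V(W, x) = (16*W)*x = 16*W*x)
942*(V(-35, -22) - 1285) = 942*(16*(-35)*(-22) - 1285) = 942*(12320 - 1285) = 942*11035 = 10394970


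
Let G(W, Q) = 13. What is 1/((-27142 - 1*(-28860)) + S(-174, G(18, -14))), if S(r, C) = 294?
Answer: 1/2012 ≈ 0.00049702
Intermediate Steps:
1/((-27142 - 1*(-28860)) + S(-174, G(18, -14))) = 1/((-27142 - 1*(-28860)) + 294) = 1/((-27142 + 28860) + 294) = 1/(1718 + 294) = 1/2012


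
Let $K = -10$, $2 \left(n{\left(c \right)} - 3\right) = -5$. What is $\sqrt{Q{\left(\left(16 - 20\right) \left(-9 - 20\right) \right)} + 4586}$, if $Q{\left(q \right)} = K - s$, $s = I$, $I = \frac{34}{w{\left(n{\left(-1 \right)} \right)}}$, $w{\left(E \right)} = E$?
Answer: $14 \sqrt{23} \approx 67.142$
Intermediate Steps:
$n{\left(c \right)} = \frac{1}{2}$ ($n{\left(c \right)} = 3 + \frac{1}{2} \left(-5\right) = 3 - \frac{5}{2} = \frac{1}{2}$)
$I = 68$ ($I = 34 \frac{1}{\frac{1}{2}} = 34 \cdot 2 = 68$)
$s = 68$
$Q{\left(q \right)} = -78$ ($Q{\left(q \right)} = -10 - 68 = -78$)
$\sqrt{Q{\left(\left(16 - 20\right) \left(-9 - 20\right) \right)} + 4586} = \sqrt{-78 + 4586} = \sqrt{4508} = 14 \sqrt{23}$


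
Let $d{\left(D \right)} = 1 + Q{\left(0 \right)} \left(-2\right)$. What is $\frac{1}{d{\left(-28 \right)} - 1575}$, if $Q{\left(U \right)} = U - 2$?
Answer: $- \frac{1}{1570} \approx -0.00063694$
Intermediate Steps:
$Q{\left(U \right)} = -2 + U$
$d{\left(D \right)} = 5$ ($d{\left(D \right)} = 1 + \left(-2 + 0\right) \left(-2\right) = 1 - -4 = 1 + 4 = 5$)
$\frac{1}{d{\left(-28 \right)} - 1575} = \frac{1}{5 - 1575} = \frac{1}{-1570} = - \frac{1}{1570}$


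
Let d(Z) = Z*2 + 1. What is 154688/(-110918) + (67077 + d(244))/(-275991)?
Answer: -8364463566/5102061623 ≈ -1.6394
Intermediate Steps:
d(Z) = 1 + 2*Z (d(Z) = 2*Z + 1 = 1 + 2*Z)
154688/(-110918) + (67077 + d(244))/(-275991) = 154688/(-110918) + (67077 + (1 + 2*244))/(-275991) = 154688*(-1/110918) + (67077 + (1 + 488))*(-1/275991) = -77344/55459 + (67077 + 489)*(-1/275991) = -77344/55459 + 67566*(-1/275991) = -77344/55459 - 22522/91997 = -8364463566/5102061623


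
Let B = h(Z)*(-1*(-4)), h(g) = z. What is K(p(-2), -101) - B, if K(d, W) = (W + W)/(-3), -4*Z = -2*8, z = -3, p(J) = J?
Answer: 238/3 ≈ 79.333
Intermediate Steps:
Z = 4 (Z = -(-1)*8/2 = -¼*(-16) = 4)
K(d, W) = -2*W/3
h(g) = -3
B = -12 (B = -(-3)*(-4) = -3*4 = -12)
K(p(-2), -101) - B = -⅔*(-101) - 1*(-12) = 202/3 + 12 = 238/3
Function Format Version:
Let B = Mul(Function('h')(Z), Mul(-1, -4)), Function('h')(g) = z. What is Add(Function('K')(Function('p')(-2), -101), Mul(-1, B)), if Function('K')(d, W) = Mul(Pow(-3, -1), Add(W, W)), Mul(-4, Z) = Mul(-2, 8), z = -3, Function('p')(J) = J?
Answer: Rational(238, 3) ≈ 79.333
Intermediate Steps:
Z = 4 (Z = Mul(Rational(-1, 4), Mul(-2, 8)) = Mul(Rational(-1, 4), -16) = 4)
Function('K')(d, W) = Mul(Rational(-2, 3), W) (Function('K')(d, W) = Mul(Rational(-1, 3), Mul(2, W)) = Mul(Rational(-2, 3), W))
Function('h')(g) = -3
B = -12 (B = Mul(-3, Mul(-1, -4)) = Mul(-3, 4) = -12)
Add(Function('K')(Function('p')(-2), -101), Mul(-1, B)) = Add(Mul(Rational(-2, 3), -101), Mul(-1, -12)) = Add(Rational(202, 3), 12) = Rational(238, 3)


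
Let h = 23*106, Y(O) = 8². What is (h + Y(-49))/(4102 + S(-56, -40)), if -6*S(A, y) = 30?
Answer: 2502/4097 ≈ 0.61069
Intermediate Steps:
S(A, y) = -5 (S(A, y) = -⅙*30 = -5)
Y(O) = 64
h = 2438
(h + Y(-49))/(4102 + S(-56, -40)) = (2438 + 64)/(4102 - 5) = 2502/4097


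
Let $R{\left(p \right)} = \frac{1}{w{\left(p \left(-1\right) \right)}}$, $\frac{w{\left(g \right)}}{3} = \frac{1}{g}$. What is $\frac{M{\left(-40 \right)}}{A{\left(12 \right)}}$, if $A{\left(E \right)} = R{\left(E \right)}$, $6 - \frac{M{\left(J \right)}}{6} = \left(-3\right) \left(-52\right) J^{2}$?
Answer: $374391$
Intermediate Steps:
$w{\left(g \right)} = \frac{3}{g}$
$R{\left(p \right)} = - \frac{p}{3}$ ($R{\left(p \right)} = \frac{1}{3 \frac{1}{p \left(-1\right)}} = \frac{1}{3 \frac{1}{\left(-1\right) p}} = \frac{1}{3 \left(- \frac{1}{p}\right)} = \frac{1}{\left(-3\right) \frac{1}{p}} = - \frac{p}{3}$)
$M{\left(J \right)} = 36 - 936 J^{2}$ ($M{\left(J \right)} = 36 - 6 \left(-3\right) \left(-52\right) J^{2} = 36 - 6 \cdot 156 J^{2} = 36 - 936 J^{2}$)
$A{\left(E \right)} = - \frac{E}{3}$
$\frac{M{\left(-40 \right)}}{A{\left(12 \right)}} = \frac{36 - 936 \left(-40\right)^{2}}{\left(- \frac{1}{3}\right) 12} = \frac{36 - 1497600}{-4} = \left(36 - 1497600\right) \left(- \frac{1}{4}\right) = \left(-1497564\right) \left(- \frac{1}{4}\right) = 374391$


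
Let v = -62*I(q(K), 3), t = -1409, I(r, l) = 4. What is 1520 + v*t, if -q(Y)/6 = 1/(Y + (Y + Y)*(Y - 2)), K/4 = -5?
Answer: 350952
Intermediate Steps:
K = -20 (K = 4*(-5) = -20)
q(Y) = -6/(Y + 2*Y*(-2 + Y)) (q(Y) = -6/(Y + (Y + Y)*(Y - 2)) = -6/(Y + (2*Y)*(-2 + Y)) = -6/(Y + 2*Y*(-2 + Y)))
v = -248 (v = -62*4 = -248)
1520 + v*t = 1520 - 248*(-1409) = 1520 + 349432 = 350952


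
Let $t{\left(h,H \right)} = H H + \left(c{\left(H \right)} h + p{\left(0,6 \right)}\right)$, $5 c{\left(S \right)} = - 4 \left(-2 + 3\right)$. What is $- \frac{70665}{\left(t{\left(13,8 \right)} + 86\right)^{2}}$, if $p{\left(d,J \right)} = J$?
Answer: $- \frac{252375}{75712} \approx -3.3334$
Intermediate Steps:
$c{\left(S \right)} = - \frac{4}{5}$ ($c{\left(S \right)} = \frac{\left(-4\right) \left(-2 + 3\right)}{5} = \frac{\left(-4\right) 1}{5} = \frac{1}{5} \left(-4\right) = - \frac{4}{5}$)
$t{\left(h,H \right)} = 6 + H^{2} - \frac{4 h}{5}$ ($t{\left(h,H \right)} = H H - \left(-6 + \frac{4 h}{5}\right) = H^{2} - \left(-6 + \frac{4 h}{5}\right) = 6 + H^{2} - \frac{4 h}{5}$)
$- \frac{70665}{\left(t{\left(13,8 \right)} + 86\right)^{2}} = - \frac{70665}{\left(\left(6 + 8^{2} - \frac{52}{5}\right) + 86\right)^{2}} = - \frac{70665}{\left(\left(6 + 64 - \frac{52}{5}\right) + 86\right)^{2}} = - \frac{70665}{\left(\frac{298}{5} + 86\right)^{2}} = - \frac{70665}{\left(\frac{728}{5}\right)^{2}} = - \frac{70665}{\frac{529984}{25}} = \left(-70665\right) \frac{25}{529984} = - \frac{252375}{75712}$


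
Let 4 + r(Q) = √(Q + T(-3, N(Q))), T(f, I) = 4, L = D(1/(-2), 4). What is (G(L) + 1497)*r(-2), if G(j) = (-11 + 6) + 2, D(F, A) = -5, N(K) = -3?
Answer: -5976 + 1494*√2 ≈ -3863.2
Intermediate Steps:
L = -5
G(j) = -3 (G(j) = -5 + 2 = -3)
r(Q) = -4 + √(4 + Q) (r(Q) = -4 + √(Q + 4) = -4 + √(4 + Q))
(G(L) + 1497)*r(-2) = (-3 + 1497)*(-4 + √(4 - 2)) = 1494*(-4 + √2) = -5976 + 1494*√2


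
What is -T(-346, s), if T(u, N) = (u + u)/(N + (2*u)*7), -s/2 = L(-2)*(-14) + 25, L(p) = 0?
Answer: -346/2447 ≈ -0.14140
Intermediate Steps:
s = -50 (s = -2*(0*(-14) + 25) = -2*(0 + 25) = -2*25 = -50)
T(u, N) = 2*u/(N + 14*u) (T(u, N) = (2*u)/(N + 14*u) = 2*u/(N + 14*u))
-T(-346, s) = -2*(-346)/(-50 + 14*(-346)) = -2*(-346)/(-50 - 4844) = -2*(-346)/(-4894) = -2*(-346)*(-1)/4894 = -1*346/2447 = -346/2447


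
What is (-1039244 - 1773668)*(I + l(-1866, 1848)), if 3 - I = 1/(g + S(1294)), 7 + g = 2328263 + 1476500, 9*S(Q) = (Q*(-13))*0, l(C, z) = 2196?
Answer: -5883668483554004/951189 ≈ -6.1856e+9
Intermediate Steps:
S(Q) = 0 (S(Q) = ((Q*(-13))*0)/9 = (-13*Q*0)/9 = (⅑)*0 = 0)
g = 3804756 (g = -7 + (2328263 + 1476500) = -7 + 3804763 = 3804756)
I = 11414267/3804756 (I = 3 - 1/(3804756 + 0) = 3 - 1/3804756 = 11414267/3804756 ≈ 3.0000)
(-1039244 - 1773668)*(I + l(-1866, 1848)) = (-1039244 - 1773668)*(11414267/3804756 + 2196) = -2812912*8366658443/3804756 = -5883668483554004/951189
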